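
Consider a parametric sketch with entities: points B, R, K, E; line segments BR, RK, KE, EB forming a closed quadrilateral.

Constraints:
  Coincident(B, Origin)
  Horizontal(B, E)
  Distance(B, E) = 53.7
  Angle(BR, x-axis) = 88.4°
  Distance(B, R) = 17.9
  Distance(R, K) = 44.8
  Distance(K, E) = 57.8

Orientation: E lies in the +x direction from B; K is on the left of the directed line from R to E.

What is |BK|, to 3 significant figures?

59.9

B is at the origin; BE is horizontal with |BE| = 53.7 and E in +x, so E = (53.7, 0). BR runs at 88.4° with |BR| = 17.9, so R = (0.500, 17.9). K is determined by |RK| = 44.8 and |KE| = 57.8 together: it lies at the intersection of circle(R, 44.8) and circle(E, 57.8). With |RE| = 56.1, the foot of the radical line on RE is 16.2 from R and the perpendicular offset is √(44.8² − 16.2²) = 41.8. Taking the left-of-RE solution: K = (29.2, 52.3).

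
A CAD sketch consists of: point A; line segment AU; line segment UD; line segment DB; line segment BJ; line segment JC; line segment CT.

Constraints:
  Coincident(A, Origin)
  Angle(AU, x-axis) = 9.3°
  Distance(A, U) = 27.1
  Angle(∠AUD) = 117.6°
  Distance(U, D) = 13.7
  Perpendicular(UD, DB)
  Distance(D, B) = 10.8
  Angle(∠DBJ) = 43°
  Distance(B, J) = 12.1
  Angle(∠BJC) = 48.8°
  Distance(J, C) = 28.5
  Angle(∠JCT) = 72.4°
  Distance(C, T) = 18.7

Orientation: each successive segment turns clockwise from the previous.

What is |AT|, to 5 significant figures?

41.694

A is at the origin; AU runs at 9.3° with length 27.1, so U = (26.744, 4.3795). ∠AUD = 117.6° gives UD at -53.100° from the x-axis; with |UD| = 13.7, D = (34.970, -6.5762). UD is perpendicular to DB, so DB runs at -143.10°; with |DB| = 10.8, B = (26.333, -13.061). ∠DBJ = 43.0° gives BJ at 79.900° from the x-axis; with |BJ| = 12.1, J = (28.455, -1.1483). ∠BJC = 48.8° gives JC at -51.300° from the x-axis; with |JC| = 28.5, C = (46.274, -23.391). ∠JCT = 72.4° gives CT at -158.90° from the x-axis; with |CT| = 18.7, T = (28.828, -30.122). Then |AT| = |T − A| = 41.694.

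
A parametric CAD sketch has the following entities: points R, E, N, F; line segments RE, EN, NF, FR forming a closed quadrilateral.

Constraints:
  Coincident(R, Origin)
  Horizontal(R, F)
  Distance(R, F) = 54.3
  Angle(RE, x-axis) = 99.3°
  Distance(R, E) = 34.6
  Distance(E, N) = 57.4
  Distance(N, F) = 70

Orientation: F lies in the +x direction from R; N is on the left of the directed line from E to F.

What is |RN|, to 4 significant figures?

79.57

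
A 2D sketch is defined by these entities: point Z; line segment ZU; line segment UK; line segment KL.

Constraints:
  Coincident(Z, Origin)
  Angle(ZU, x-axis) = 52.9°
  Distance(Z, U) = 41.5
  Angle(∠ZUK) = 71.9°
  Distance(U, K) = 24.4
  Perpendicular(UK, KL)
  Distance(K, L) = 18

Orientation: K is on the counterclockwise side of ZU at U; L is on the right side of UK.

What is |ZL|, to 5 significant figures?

58.588

∠ZUK = 71.9°, so UK runs at 52.9° + (180° − 71.9°) = 161.00° from the x-axis; with |UK| = 24.4, K = U + 24.4·(cos 161.00°, sin 161.00°) = (1.9625, 41.044). UK ⟂ KL; with |KL| = 18.0 on the right of UK, L = K + 18.0·(0.32557, 0.94552) = (7.8227, 58.063). Then |ZL| = |L − Z| = 58.588.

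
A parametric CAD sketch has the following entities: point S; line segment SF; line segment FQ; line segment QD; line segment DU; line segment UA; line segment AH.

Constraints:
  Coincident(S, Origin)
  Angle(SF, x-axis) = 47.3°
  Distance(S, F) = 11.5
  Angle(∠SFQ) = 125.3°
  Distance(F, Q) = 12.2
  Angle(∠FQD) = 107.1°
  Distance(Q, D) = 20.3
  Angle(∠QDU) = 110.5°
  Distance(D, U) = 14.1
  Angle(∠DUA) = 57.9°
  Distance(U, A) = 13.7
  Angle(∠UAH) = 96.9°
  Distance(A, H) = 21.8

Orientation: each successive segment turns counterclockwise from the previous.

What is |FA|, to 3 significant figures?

15.5

S is at the origin; SF runs at 47.3° with length 11.5, so F = (7.80, 8.45). ∠SFQ = 125.3° gives FQ at 102° from the x-axis; with |FQ| = 12.2, Q = (5.26, 20.4). ∠FQD = 107.1° gives QD at 175° from the x-axis; with |QD| = 20.3, D = (-15.0, 22.2). ∠QDU = 110.5° gives DU at -116° from the x-axis; with |DU| = 14.1, U = (-21.0, 9.47). ∠DUA = 57.9° gives UA at 6.50° from the x-axis; with |UA| = 13.7, A = (-7.44, 11.0). Then |FA| = |A − F| = 15.5.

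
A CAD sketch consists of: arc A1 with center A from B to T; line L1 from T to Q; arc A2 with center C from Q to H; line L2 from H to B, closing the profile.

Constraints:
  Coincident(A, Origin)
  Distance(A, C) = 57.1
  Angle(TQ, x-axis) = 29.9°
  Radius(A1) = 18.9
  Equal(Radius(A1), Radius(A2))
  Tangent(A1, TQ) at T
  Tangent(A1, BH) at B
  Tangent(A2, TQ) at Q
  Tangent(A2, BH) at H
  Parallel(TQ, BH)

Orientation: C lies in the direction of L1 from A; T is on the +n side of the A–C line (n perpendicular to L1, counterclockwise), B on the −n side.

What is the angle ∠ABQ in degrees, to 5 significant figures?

56.496°

Tangency of A1 to both parallel lines with radius 18.9 puts T and B at A ± 18.9·n: T = (-9.4214, 16.384), B = (9.4214, -16.384). Equal radii place Q and H the same way about C: Q = C + 18.9·n = (40.078, 44.848), H = C − 18.9·n = (58.921, 12.079). Then cos ∠ABQ = BA·BQ / (|BA||BQ|), giving 56.496°.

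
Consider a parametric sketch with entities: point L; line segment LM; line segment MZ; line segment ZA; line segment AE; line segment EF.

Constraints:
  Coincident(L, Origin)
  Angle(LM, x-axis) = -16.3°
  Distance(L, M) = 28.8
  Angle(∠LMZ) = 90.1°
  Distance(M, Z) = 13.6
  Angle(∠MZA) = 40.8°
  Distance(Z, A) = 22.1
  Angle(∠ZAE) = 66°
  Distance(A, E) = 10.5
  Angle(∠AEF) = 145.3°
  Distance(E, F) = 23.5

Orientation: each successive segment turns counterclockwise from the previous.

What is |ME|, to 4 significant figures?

7.567

∠MZA = 40.8° gives ZA at -147.2° from the x-axis; with |ZA| = 22.1, A = (12.91, -7.008). ∠ZAE = 66.0° gives AE at -33.20° from the x-axis; with |AE| = 10.5, E = (21.69, -12.76). Then |ME| = |E − M| = 7.567.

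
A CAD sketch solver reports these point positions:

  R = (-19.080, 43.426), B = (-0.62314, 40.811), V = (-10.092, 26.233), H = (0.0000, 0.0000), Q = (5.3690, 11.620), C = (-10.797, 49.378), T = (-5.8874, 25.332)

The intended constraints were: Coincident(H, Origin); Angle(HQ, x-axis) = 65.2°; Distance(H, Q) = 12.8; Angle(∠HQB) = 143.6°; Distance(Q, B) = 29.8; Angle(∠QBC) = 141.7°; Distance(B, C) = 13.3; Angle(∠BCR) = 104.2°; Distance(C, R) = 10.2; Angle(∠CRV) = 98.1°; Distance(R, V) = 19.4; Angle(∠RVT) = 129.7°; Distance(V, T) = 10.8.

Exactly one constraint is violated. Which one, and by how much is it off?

Distance(V, T) = 10.8 — off by 6.50.

H = (0.00, 0.00) ✓; HQ at 65.20° ✓; |HQ| = 12.80 ✓; ∠HQB = 143.6° ✓; |QB| = 29.80 ✓; ∠QBC = 141.7° ✓; |BC| = 13.30 ✓; ∠BCR = 104.2° ✓; |CR| = 10.20 ✓; ∠CRV = 98.10° ✓; |RV| = 19.40 ✓; ∠RVT = 129.7° ✓; |VT| = 4.300 ✗.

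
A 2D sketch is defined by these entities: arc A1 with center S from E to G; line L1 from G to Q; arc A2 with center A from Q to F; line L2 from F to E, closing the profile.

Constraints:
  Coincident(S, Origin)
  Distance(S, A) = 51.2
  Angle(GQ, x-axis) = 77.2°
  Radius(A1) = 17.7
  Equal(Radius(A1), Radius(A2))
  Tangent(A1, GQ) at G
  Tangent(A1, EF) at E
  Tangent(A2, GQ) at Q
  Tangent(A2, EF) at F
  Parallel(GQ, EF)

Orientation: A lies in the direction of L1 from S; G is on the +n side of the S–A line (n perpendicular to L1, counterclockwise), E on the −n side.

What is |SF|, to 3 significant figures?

54.2

The slot axis is L1's direction at 77.2°, so u = (cos 77.2°, sin 77.2°) = (0.222, 0.975) and n = (−sin 77.2°, cos 77.2°) = (-0.975, 0.222). S is at the origin and A lies 51.2 along u from S, so A = 51.2·u = (11.3, 49.9). Tangency of A1 to both parallel lines with radius 17.7 puts G and E at S ± 17.7·n: G = (-17.3, 3.92), E = (17.3, -3.92). Equal radii place Q and F the same way about A: Q = A + 17.7·n = (-5.92, 53.8), F = A − 17.7·n = (28.6, 46.0). Then |SF| = |F − S| = 54.2.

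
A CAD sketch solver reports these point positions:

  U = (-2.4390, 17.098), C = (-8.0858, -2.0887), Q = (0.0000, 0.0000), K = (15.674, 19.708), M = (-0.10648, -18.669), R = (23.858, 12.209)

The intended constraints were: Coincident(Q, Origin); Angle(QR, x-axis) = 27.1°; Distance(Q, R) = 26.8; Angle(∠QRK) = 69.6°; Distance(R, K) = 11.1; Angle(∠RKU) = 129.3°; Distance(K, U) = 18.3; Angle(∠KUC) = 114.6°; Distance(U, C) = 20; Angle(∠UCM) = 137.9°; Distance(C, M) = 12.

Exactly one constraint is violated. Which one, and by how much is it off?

Distance(C, M) = 12 — off by 6.40.

Q = (0.00, 0.00) ✓; QR at 27.10° ✓; |QR| = 26.80 ✓; ∠QRK = 69.60° ✓; |RK| = 11.10 ✓; ∠RKU = 129.3° ✓; |KU| = 18.30 ✓; ∠KUC = 114.6° ✓; |UC| = 20.00 ✓; ∠UCM = 137.9° ✓; |CM| = 18.40 ✗.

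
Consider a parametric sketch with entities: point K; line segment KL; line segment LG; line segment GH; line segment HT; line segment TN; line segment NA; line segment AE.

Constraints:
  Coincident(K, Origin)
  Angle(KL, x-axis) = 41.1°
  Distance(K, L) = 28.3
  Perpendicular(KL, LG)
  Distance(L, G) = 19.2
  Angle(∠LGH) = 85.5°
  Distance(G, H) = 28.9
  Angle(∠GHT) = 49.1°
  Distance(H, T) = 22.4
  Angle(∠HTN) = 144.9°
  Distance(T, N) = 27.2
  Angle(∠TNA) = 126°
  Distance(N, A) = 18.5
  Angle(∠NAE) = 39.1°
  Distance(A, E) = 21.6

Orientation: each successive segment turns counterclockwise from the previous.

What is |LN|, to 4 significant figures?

14.35

K is at the origin; KL runs at 41.1° with length 28.3, so L = (21.33, 18.60). The perpendicularity gives LG at right angles to KL, so LG runs at 131.1°; with |LG| = 19.2, G = (8.704, 33.07). ∠LGH = 85.5° gives GH at -134.4° from the x-axis; with |GH| = 28.9, H = (-11.52, 12.42). ∠GHT = 49.1° gives HT at -3.500° from the x-axis; with |HT| = 22.4, T = (10.84, 11.06). ∠HTN = 144.9° gives TN at 31.60° from the x-axis; with |TN| = 27.2, N = (34.01, 25.31). Then |LN| = |N − L| = 14.35.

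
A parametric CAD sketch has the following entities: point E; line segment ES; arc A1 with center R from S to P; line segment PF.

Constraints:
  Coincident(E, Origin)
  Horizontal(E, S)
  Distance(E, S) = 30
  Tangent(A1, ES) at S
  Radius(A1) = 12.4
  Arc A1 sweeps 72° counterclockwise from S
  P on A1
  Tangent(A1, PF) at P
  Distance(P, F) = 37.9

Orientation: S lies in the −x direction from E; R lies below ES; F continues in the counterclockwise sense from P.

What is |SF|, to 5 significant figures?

50.426

E is at the origin; ES is horizontal with |ES| = 30.0 and S on the −x side, so S = (-30.000, 0.0000). Tangency of A1 to ES means the radius RS is perpendicular to ES, so R = S + (0, -12.4) = (-30.000, -12.400). On A1, S sits at bearing 90° from R; a 72° counterclockwise sweep puts P at bearing 162°, so P = R + 12.4·(cos 162°, sin 162°) = (-41.793, -8.5682). Since A1 is tangent to PF there, RP ⟂ PF, so PF runs along (−sin 162°, cos 162°); with |PF| = 37.9, F = (-53.505, -44.613). Then |SF| = |F − S| = 50.426.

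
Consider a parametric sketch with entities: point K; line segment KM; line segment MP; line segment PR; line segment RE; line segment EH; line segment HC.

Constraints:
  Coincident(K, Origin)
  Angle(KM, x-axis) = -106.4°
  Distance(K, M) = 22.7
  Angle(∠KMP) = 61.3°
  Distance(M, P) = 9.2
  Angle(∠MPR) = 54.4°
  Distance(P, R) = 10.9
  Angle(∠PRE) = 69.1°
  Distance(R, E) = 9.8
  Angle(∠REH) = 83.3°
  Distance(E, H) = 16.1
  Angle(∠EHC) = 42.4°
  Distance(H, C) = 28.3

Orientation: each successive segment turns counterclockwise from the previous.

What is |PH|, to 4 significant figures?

7.070

K is at the origin; KM runs at -106.4° with length 22.7, so M = (-6.409, -21.78). ∠KMP = 61.3° gives MP at 12.30° from the x-axis; with |MP| = 9.2, P = (2.580, -19.82). ∠MPR = 54.4° gives PR at 137.9° from the x-axis; with |PR| = 10.9, R = (-5.508, -12.51). ∠PRE = 69.1° gives RE at -111.2° from the x-axis; with |RE| = 9.8, E = (-9.052, -21.65). ∠REH = 83.3° gives EH at -14.50° from the x-axis; with |EH| = 16.1, H = (6.535, -25.68). Then |PH| = |H − P| = 7.070.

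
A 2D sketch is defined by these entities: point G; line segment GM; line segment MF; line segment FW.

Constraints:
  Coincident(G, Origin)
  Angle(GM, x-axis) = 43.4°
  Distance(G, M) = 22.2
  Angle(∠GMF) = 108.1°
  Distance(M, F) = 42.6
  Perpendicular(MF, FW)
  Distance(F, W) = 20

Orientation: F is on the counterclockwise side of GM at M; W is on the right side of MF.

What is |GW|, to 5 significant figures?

64.337

G is at the origin; GM runs at 43.4° with length 22.2, so M = 22.2·(cos 43.4°, sin 43.4°) = (16.130, 15.253). ∠GMF = 108.1°, so MF runs at 43.4° + (180° − 108.1°) = 115.30° from the x-axis; with |MF| = 42.6, F = M + 42.6·(cos 115.30°, sin 115.30°) = (-2.0755, 53.767). MF is perpendicular to FW; with |FW| = 20.0 on the right of MF, W = F + 20.0·(0.90408, 0.42736) = (16.006, 62.314). Then |GW| = |W − G| = 64.337.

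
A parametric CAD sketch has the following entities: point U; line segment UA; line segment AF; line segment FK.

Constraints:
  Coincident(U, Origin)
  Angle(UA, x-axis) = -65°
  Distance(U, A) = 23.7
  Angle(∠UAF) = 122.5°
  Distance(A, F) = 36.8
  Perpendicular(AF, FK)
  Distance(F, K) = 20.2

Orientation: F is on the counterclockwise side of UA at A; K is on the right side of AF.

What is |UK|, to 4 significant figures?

63.79

U is at the origin; UA runs at -65.0° with length 23.7, so A = 23.7·(cos -65.0°, sin -65.0°) = (10.02, -21.48). ∠UAF = 122.5°, so AF runs at -65.0° + (180° − 122.5°) = -7.500° from the x-axis; with |AF| = 36.8, F = A + 36.8·(cos -7.500°, sin -7.500°) = (46.50, -26.28). AF is perpendicular to FK; with |FK| = 20.2 on the right of AF, K = F + 20.2·(-0.1305, -0.9914) = (43.86, -46.31). Then |UK| = |K − U| = 63.79.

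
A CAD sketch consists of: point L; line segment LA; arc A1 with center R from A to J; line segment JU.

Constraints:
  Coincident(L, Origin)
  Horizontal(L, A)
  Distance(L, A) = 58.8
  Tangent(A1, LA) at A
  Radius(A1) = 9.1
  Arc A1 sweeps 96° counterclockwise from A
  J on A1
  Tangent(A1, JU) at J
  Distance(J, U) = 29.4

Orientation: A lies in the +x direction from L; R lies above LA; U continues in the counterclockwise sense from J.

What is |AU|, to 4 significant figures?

39.74

L is at the origin; LA is horizontal with |LA| = 58.8 and A on the +x side, so A = (58.80, 0.000). The tangent condition forces RA to be normal to LA, so R = A + (0, 9.1) = (58.80, 9.100). On A1, A sits at bearing -90° from R; a 96° counterclockwise sweep puts J at bearing 6°, so J = R + 9.1·(cos 6°, sin 6°) = (67.85, 10.05). The tangent condition forces RJ to be normal to JU, so JU runs along (−sin 6°, cos 6°); with |JU| = 29.4, U = (64.78, 39.29). Then |AU| = |U − A| = 39.74.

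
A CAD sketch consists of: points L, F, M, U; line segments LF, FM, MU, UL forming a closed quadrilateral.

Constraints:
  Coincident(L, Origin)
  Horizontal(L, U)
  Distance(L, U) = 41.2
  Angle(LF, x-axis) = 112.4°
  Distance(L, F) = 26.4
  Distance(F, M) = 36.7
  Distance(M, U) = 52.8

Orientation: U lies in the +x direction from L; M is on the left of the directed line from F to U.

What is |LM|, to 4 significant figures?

51.03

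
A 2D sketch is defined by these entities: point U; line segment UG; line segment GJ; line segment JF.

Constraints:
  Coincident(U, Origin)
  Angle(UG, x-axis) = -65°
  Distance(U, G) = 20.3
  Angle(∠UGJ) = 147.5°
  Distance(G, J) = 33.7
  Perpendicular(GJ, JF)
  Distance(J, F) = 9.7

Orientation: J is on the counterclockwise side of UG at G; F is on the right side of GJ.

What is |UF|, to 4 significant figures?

54.84

U is at the origin; UG runs at -65.0° with length 20.3, so G = 20.3·(cos -65.0°, sin -65.0°) = (8.579, -18.40). ∠UGJ = 147.5°, so GJ runs at -65.0° + (180° − 147.5°) = -32.50° from the x-axis; with |GJ| = 33.7, J = G + 33.7·(cos -32.50°, sin -32.50°) = (37.00, -36.51). The perpendicularity gives JF at right angles to GJ; with |JF| = 9.7 on the right of GJ, F = J + 9.7·(-0.5373, -0.8434) = (31.79, -44.69). Then |UF| = |F − U| = 54.84.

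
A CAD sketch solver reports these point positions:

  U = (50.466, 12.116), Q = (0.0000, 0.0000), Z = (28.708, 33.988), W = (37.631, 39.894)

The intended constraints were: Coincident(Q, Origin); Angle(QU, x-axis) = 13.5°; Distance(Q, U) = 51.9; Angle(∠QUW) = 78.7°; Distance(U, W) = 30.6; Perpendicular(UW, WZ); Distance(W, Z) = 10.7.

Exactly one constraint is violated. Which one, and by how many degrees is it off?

Perpendicular(UW, WZ) — off by 8.70°.

Q = (0.00, 0.00) ✓; QU at 13.50° ✓; |QU| = 51.90 ✓; ∠QUW = 78.70° ✓; |UW| = 30.60 ✓; ∠(UW, WZ) = 98.70° ✗; |WZ| = 10.70 ✓.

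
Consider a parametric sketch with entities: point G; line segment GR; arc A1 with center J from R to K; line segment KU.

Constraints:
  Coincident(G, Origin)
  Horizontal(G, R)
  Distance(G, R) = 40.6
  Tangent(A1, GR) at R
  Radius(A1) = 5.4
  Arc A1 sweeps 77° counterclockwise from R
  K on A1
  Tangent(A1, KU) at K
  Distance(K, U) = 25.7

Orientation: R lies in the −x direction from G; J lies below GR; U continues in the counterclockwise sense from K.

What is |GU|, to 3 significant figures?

59.3

On A1, R sits at bearing 90° from J; a 77° counterclockwise sweep puts K at bearing 167°, so K = J + 5.4·(cos 167°, sin 167°) = (-45.9, -4.19). Tangency of A1 to KU means the radius JK is perpendicular to KU, so KU runs along (−sin 167°, cos 167°); with |KU| = 25.7, U = (-51.6, -29.2). Then |GU| = |U − G| = 59.3.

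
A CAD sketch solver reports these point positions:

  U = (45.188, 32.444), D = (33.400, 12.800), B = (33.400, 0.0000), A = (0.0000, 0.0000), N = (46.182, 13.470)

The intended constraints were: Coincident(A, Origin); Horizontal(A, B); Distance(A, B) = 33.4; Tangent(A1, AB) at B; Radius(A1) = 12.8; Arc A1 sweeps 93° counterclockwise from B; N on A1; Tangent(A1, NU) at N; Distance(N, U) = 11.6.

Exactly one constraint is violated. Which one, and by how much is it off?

Distance(N, U) = 11.6 — off by 7.40.

A = (0.00, 0.00) ✓; A.y = 0.00, B.y = 0.00 ✓; |AB| = 33.40 ✓; ∠(DB, BA) = 90.00° ✓; |DB| = 12.80 ✓; bearing(D→N) − bearing(D→B) = 93.00° ✓; |DN| = 12.80 ✓; ∠(DN, NU) = 90.00° ✓; |NU| = 19.00 ✗.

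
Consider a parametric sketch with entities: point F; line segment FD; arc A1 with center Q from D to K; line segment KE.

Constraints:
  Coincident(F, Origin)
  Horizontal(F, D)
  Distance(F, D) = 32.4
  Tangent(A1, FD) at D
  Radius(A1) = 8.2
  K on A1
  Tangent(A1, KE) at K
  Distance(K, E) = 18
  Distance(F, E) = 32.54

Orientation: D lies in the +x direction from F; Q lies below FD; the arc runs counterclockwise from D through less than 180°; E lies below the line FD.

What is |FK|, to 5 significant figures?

25.257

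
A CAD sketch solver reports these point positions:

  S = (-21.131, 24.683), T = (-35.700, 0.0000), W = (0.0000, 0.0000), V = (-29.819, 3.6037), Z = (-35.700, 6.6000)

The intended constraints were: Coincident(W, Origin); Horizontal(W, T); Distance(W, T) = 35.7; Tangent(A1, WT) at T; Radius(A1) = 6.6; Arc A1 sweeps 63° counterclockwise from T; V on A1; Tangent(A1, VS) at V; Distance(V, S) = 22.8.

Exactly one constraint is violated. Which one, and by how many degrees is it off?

Tangent(A1, VS) at V — off by 4.60°.

W = (0.00, 0.00) ✓; W.y = 0.00, T.y = 0.00 ✓; |WT| = 35.70 ✓; ∠(ZT, TW) = 90.00° ✓; |ZT| = 6.600 ✓; bearing(Z→V) − bearing(Z→T) = 63.00° ✓; |ZV| = 6.600 ✓; ∠(ZV, VS) = 85.40° ✗; |VS| = 22.80 ✓.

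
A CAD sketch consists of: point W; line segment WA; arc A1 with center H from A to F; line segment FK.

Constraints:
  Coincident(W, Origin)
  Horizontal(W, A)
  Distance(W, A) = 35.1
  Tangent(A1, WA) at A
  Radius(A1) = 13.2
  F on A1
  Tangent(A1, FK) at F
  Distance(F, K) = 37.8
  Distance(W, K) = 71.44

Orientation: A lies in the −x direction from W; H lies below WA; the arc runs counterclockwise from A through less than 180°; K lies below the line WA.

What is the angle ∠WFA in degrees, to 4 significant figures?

28.64°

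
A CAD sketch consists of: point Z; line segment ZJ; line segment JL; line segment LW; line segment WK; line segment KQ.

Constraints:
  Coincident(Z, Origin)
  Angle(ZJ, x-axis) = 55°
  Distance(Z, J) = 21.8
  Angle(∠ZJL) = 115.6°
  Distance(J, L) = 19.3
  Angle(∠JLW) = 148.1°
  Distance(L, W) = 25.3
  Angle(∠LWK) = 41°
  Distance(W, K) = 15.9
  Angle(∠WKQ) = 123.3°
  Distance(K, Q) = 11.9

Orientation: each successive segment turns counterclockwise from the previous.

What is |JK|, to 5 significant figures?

29.686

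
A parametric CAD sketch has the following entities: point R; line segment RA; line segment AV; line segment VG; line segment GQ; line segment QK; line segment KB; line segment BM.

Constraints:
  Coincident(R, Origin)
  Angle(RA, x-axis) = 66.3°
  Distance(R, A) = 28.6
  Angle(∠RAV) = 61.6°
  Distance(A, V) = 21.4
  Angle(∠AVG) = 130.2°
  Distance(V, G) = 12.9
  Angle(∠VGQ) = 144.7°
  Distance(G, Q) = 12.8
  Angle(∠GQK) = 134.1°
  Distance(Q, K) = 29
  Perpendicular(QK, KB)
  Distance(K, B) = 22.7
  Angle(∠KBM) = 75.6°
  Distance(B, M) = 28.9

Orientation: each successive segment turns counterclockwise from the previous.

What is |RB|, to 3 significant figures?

19.5

R is at the origin; RA runs at 66.3° with length 28.6, so A = (11.5, 26.2). ∠RAV = 61.6° gives AV at -175° from the x-axis; with |AV| = 21.4, V = (-9.83, 24.4). ∠AVG = 130.2° gives VG at -126° from the x-axis; with |VG| = 12.9, G = (-17.3, 13.9). ∠VGQ = 144.7° gives GQ at -90.2° from the x-axis; with |GQ| = 12.8, Q = (-17.4, 1.13). ∠GQK = 134.1° gives QK at -44.3° from the x-axis; with |QK| = 29.0, K = (3.39, -19.1). QK is perpendicular to KB, so KB runs at 45.7°; with |KB| = 22.7, B = (19.2, -2.88). Then |RB| = |B − R| = 19.5.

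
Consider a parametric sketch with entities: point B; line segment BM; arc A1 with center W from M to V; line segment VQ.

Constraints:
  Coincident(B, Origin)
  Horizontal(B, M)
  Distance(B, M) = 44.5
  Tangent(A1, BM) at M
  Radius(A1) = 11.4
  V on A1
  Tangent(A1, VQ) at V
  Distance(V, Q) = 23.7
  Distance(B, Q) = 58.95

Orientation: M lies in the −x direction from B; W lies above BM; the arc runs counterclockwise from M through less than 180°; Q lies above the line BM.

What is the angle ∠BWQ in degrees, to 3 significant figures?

106°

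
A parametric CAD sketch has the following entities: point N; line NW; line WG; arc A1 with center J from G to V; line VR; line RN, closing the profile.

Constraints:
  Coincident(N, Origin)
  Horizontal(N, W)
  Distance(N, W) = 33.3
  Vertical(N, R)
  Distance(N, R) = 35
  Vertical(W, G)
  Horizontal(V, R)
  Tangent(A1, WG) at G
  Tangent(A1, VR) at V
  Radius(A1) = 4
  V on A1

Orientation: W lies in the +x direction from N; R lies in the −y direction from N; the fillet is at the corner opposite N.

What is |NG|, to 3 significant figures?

45.5

N is at the origin; N and W share the same y with |NW| = 33.3 and W on the +x side, so W = (33.3, 0.00). N and R share the same x with |NR| = 35.0 and R on the −y side, so R = (0.00, -35.0). The virtual corner opposite N is at (33.3, -35.0). The tangent condition forces JG to be normal to WG and A1 meets VR tangentially, so JV is at right angles to VR, with radius 4.0, so the center J sits 4.0 in from both sides at J = (29.3, -31.0). That places the tangent points at G = (33.3, -31.0) on WG and V = (29.3, -35.0) on VR. Then |NG| = |G − N| = 45.5.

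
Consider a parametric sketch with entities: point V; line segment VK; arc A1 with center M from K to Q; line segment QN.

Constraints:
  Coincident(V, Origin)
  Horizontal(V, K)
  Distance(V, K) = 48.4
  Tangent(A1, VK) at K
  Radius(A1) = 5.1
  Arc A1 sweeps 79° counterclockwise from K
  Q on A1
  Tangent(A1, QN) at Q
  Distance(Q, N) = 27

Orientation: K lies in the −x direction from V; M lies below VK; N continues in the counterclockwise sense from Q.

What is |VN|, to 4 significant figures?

66.09

On A1, K sits at bearing 90° from M; a 79° counterclockwise sweep puts Q at bearing 169°, so Q = M + 5.1·(cos 169°, sin 169°) = (-53.41, -4.127). Since A1 is tangent to QN there, MQ ⟂ QN, so QN runs along (−sin 169°, cos 169°); with |QN| = 27.0, N = (-58.56, -30.63). Then |VN| = |N − V| = 66.09.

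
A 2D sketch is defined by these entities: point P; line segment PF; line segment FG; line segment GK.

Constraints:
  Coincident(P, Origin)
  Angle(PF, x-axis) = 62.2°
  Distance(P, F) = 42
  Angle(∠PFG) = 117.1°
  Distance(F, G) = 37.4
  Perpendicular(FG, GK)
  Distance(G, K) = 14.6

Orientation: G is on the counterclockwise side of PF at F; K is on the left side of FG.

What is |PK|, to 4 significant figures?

60.95

∠PFG = 117.1°, so FG runs at 62.2° + (180° − 117.1°) = 125.1° from the x-axis; with |FG| = 37.4, G = F + 37.4·(cos 125.1°, sin 125.1°) = (-1.917, 67.75). The perpendicularity gives GK at right angles to FG; with |GK| = 14.6 on the left of FG, K = G + 14.6·(-0.8181, -0.5750) = (-13.86, 59.36). Then |PK| = |K − P| = 60.95.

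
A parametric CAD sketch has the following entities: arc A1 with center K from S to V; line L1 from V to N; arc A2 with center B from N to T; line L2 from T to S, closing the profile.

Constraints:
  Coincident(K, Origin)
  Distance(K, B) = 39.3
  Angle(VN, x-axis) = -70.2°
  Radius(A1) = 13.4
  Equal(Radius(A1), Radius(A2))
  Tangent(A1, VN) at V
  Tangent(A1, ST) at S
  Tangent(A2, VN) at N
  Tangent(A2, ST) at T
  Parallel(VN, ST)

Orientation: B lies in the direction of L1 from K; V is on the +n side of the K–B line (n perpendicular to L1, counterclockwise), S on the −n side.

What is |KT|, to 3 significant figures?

41.5

The slot axis is L1's direction at -70.2°, so u = (cos -70.2°, sin -70.2°) = (0.339, -0.941) and n = (−sin -70.2°, cos -70.2°) = (0.941, 0.339). K is at the origin and B lies 39.3 along u from K, so B = 39.3·u = (13.3, -37.0). Tangency of A1 to both parallel lines with radius 13.4 puts V and S at K ± 13.4·n: V = (12.6, 4.54), S = (-12.6, -4.54). Equal radii place N and T the same way about B: N = B + 13.4·n = (25.9, -32.4), T = B − 13.4·n = (0.705, -41.5). Then |KT| = |T − K| = 41.5.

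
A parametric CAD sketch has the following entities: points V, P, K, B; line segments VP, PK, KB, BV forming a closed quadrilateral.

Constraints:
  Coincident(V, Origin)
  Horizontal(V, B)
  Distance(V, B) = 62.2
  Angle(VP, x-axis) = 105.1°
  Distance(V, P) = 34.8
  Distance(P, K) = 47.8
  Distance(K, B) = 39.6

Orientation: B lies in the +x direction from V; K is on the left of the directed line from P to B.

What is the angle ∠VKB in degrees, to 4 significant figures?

86.92°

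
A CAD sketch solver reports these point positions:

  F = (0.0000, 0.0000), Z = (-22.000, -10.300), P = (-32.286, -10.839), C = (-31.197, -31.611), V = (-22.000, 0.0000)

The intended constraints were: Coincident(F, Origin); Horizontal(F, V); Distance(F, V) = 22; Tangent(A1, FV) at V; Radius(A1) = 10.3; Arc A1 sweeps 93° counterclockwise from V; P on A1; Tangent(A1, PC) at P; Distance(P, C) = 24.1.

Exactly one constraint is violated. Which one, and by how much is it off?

Distance(P, C) = 24.1 — off by 3.30.

F = (0.00, 0.00) ✓; F.y = 0.00, V.y = 0.00 ✓; |FV| = 22.00 ✓; ∠(ZV, VF) = 90.00° ✓; |ZV| = 10.30 ✓; bearing(Z→P) − bearing(Z→V) = 93.00° ✓; |ZP| = 10.30 ✓; ∠(ZP, PC) = 90.00° ✓; |PC| = 20.80 ✗.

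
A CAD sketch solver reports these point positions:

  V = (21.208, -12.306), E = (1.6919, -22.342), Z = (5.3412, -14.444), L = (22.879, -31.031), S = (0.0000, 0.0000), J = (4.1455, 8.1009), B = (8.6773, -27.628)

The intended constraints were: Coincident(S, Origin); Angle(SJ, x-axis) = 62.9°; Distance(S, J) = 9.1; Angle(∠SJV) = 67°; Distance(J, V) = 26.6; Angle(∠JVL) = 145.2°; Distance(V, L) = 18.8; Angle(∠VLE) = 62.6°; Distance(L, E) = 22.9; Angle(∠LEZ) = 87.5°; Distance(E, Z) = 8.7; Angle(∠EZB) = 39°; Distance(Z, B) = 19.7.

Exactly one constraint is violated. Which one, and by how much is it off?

Distance(Z, B) = 19.7 — off by 6.10.

S = (0.00, 0.00) ✓; SJ at 62.90° ✓; |SJ| = 9.100 ✓; ∠SJV = 67.00° ✓; |JV| = 26.60 ✓; ∠JVL = 145.2° ✓; |VL| = 18.80 ✓; ∠VLE = 62.60° ✓; |LE| = 22.90 ✓; ∠LEZ = 87.50° ✓; |EZ| = 8.700 ✓; ∠EZB = 39.00° ✓; |ZB| = 13.60 ✗.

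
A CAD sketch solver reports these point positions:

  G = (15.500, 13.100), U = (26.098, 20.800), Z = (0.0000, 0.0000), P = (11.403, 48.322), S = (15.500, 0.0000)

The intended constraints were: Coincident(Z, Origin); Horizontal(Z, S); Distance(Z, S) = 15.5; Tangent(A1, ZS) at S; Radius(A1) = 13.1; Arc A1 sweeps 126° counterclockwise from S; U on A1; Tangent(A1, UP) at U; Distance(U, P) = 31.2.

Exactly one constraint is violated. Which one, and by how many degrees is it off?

Tangent(A1, UP) at U — off by 7.90°.

Z = (0.00, 0.00) ✓; Z.y = 0.00, S.y = 0.00 ✓; |ZS| = 15.50 ✓; ∠(GS, SZ) = 90.00° ✓; |GS| = 13.10 ✓; bearing(G→U) − bearing(G→S) = 126.0° ✓; |GU| = 13.10 ✓; ∠(GU, UP) = 97.90° ✗; |UP| = 31.20 ✓.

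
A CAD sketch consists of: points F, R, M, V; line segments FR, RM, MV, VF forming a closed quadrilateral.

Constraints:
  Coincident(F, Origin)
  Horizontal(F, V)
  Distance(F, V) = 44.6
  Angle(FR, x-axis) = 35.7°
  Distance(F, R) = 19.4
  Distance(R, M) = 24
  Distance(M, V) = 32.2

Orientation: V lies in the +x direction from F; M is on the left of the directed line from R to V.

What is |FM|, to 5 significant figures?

43.113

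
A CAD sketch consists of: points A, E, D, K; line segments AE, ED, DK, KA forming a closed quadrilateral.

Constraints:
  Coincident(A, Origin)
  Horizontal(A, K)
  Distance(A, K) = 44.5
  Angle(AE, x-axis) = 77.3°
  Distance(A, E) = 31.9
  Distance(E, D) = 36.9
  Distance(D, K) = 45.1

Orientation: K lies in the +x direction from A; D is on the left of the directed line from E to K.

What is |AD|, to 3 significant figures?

61.0

Checks: |AK| = 44.50 ✓; |AE| = 31.90 ✓; |ED| = 36.90 ✓; |DK| = 45.10 ✓.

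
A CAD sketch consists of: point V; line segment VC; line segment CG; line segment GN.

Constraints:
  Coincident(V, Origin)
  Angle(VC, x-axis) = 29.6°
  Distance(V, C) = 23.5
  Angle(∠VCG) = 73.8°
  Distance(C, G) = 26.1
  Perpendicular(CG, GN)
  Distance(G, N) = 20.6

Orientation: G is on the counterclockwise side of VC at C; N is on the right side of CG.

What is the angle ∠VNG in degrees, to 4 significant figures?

24.36°

∠VCG = 73.8°, so CG runs at 29.6° + (180° − 73.8°) = 135.8° from the x-axis; with |CG| = 26.1, G = C + 26.1·(cos 135.8°, sin 135.8°) = (1.722, 29.80). CG is perpendicular to GN; with |GN| = 20.6 on the right of CG, N = G + 20.6·(0.6972, 0.7169) = (16.08, 44.57). Then cos ∠VNG = NV·NG / (|NV||NG|), giving 24.36°.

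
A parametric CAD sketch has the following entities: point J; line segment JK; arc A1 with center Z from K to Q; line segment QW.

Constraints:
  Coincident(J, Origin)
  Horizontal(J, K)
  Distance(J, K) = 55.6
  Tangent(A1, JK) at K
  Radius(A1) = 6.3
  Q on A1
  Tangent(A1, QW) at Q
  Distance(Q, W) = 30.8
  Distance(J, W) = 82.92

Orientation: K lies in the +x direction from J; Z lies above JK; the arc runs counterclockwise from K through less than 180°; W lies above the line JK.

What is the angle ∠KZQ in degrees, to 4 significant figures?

56.45°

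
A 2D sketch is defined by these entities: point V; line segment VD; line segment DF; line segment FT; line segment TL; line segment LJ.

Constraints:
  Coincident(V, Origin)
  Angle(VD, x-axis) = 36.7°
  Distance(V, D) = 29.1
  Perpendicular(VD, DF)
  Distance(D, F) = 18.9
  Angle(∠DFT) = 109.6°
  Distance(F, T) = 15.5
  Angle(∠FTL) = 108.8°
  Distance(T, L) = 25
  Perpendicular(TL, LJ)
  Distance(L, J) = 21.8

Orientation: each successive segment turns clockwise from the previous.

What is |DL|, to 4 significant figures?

30.47

V is at the origin; VD runs at 36.7° with length 29.1, so D = (23.33, 17.39). VD is perpendicular to DF, so DF runs at -53.30°; with |DF| = 18.9, F = (34.63, 2.237). ∠DFT = 109.6° gives FT at -123.7° from the x-axis; with |FT| = 15.5, T = (26.03, -10.66). ∠FTL = 108.8° gives TL at 165.1° from the x-axis; with |TL| = 25.0, L = (1.867, -4.230). Then |DL| = |L − D| = 30.47.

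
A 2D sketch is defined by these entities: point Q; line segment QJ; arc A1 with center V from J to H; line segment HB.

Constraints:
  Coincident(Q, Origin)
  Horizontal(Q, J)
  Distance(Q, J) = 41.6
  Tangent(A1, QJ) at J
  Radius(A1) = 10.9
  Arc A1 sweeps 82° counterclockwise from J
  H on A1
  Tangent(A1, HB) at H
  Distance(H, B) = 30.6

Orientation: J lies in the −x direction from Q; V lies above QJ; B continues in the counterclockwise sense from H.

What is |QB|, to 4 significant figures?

47.75

Q is at the origin; QJ is horizontal with |QJ| = 41.6 and J on the −x side, so J = (-41.60, 0.000). A1 meets QJ tangentially, so VJ is at right angles to QJ, so V = J + (0, 10.9) = (-41.60, 10.90). On A1, J sits at bearing -90° from V; an 82° counterclockwise sweep puts H at bearing -8°, so H = V + 10.9·(cos -8°, sin -8°) = (-30.81, 9.383). Since A1 is tangent to HB there, VH ⟂ HB, so HB runs along (−sin -8°, cos -8°); with |HB| = 30.6, B = (-26.55, 39.69). Then |QB| = |B − Q| = 47.75.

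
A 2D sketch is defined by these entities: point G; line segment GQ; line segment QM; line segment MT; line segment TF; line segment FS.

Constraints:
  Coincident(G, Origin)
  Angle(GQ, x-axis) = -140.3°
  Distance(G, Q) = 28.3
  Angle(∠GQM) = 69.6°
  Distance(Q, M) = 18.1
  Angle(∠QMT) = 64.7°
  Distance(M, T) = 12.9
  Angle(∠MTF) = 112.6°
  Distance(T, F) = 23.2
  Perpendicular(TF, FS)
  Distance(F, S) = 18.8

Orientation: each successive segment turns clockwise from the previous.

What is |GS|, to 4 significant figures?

39.87

G is at the origin; GQ runs at -140.3° with length 28.3, so Q = (-21.77, -18.08). ∠GQM = 69.6° gives QM at 109.3° from the x-axis; with |QM| = 18.1, M = (-27.76, -0.9943). ∠QMT = 64.7° gives MT at -6.000° from the x-axis; with |MT| = 12.9, T = (-14.93, -2.343). ∠MTF = 112.6° gives TF at -73.40° from the x-axis; with |TF| = 23.2, F = (-8.299, -24.58). TF is perpendicular to FS, so FS runs at -163.4°; with |FS| = 18.8, S = (-26.32, -29.95). Then |GS| = |S − G| = 39.87.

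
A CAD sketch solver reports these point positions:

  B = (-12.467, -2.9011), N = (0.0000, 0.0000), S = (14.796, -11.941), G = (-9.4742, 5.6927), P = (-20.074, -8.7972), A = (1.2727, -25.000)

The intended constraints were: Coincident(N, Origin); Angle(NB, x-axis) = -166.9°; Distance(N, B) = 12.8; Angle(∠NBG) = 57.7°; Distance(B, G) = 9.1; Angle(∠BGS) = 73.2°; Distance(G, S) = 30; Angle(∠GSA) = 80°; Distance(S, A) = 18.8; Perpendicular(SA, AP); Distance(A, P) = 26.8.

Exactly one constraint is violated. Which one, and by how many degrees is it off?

Perpendicular(SA, AP) — off by 8.80°.

N = (0.00, 0.00) ✓; NB at -166.9° ✓; |NB| = 12.80 ✓; ∠NBG = 57.70° ✓; |BG| = 9.100 ✓; ∠BGS = 73.20° ✓; |GS| = 30.00 ✓; ∠GSA = 80.00° ✓; |SA| = 18.80 ✓; ∠(SA, AP) = 81.20° ✗; |AP| = 26.80 ✓.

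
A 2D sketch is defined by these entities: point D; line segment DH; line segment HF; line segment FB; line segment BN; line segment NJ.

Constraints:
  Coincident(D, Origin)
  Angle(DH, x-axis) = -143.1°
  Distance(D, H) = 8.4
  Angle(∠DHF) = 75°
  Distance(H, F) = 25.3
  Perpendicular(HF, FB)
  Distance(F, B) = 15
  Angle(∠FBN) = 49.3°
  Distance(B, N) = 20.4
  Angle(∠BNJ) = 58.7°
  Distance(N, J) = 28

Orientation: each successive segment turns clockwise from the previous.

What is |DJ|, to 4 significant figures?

37.45

D is at the origin; DH runs at -143.1° with length 8.4, so H = (-6.717, -5.044). ∠DHF = 75.0° gives HF at 111.9° from the x-axis; with |HF| = 25.3, F = (-16.15, 18.43). The perpendicularity gives FB at right angles to HF, so FB runs at 21.90°; with |FB| = 15.0, B = (-2.236, 24.03). ∠FBN = 49.3° gives BN at -108.8° from the x-axis; with |BN| = 20.4, N = (-8.811, 4.714). ∠BNJ = 58.7° gives NJ at 129.9° from the x-axis; with |NJ| = 28.0, J = (-26.77, 26.19). Then |DJ| = |J − D| = 37.45.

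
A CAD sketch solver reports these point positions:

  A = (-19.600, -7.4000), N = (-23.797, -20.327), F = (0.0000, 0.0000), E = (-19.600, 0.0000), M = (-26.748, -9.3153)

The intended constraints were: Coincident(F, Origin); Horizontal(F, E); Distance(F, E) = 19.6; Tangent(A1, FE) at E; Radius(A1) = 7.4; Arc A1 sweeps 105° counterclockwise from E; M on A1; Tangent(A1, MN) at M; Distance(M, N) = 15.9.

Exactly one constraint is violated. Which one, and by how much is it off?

Distance(M, N) = 15.9 — off by 4.50.

F = (0.00, 0.00) ✓; F.y = 0.00, E.y = 0.00 ✓; |FE| = 19.60 ✓; ∠(AE, EF) = 90.00° ✓; |AE| = 7.400 ✓; bearing(A→M) − bearing(A→E) = 105.0° ✓; |AM| = 7.400 ✓; ∠(AM, MN) = 90.00° ✓; |MN| = 11.40 ✗.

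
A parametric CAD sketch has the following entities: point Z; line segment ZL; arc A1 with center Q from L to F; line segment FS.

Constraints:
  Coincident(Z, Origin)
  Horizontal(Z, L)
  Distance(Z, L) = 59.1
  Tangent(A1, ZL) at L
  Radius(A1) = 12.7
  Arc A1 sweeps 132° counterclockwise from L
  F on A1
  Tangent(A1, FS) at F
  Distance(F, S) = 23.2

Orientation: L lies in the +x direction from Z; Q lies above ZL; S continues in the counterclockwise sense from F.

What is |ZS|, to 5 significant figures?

65.483

On A1, L sits at bearing -90° from Q; a 132° counterclockwise sweep puts F at bearing 42°, so F = Q + 12.7·(cos 42°, sin 42°) = (68.538, 21.198). The tangent condition forces QF to be normal to FS, so FS runs along (−sin 42°, cos 42°); with |FS| = 23.2, S = (53.014, 38.439). Then |ZS| = |S − Z| = 65.483.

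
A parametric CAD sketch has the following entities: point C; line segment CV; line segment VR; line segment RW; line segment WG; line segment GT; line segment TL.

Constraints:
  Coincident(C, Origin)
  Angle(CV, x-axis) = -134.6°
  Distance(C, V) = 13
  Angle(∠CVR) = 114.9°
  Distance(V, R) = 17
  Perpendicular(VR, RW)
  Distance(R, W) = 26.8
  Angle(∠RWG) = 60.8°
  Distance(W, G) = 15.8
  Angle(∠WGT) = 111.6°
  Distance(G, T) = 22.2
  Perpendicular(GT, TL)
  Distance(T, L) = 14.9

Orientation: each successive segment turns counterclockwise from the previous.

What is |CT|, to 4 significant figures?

18.74

C is at the origin; CV runs at -134.6° with length 13.0, so V = (-9.128, -9.256). ∠CVR = 114.9° gives VR at -69.50° from the x-axis; with |VR| = 17.0, R = (-3.174, -25.18). VR ⟂ RW, so RW runs at 20.50°; with |RW| = 26.8, W = (21.93, -15.79). ∠RWG = 60.8° gives WG at 139.7° from the x-axis; with |WG| = 15.8, G = (9.878, -5.575). ∠WGT = 111.6° gives GT at -151.9° from the x-axis; with |GT| = 22.2, T = (-9.705, -16.03). Then |CT| = |T − C| = 18.74.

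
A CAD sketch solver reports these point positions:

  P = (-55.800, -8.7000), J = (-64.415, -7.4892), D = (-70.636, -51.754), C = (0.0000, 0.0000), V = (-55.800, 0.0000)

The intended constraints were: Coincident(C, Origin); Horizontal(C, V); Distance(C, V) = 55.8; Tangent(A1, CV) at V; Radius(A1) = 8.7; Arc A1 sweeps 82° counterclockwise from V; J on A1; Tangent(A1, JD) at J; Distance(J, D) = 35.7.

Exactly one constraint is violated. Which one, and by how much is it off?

Distance(J, D) = 35.7 — off by 9.00.

C = (0.00, 0.00) ✓; C.y = 0.00, V.y = 0.00 ✓; |CV| = 55.80 ✓; ∠(PV, VC) = 90.00° ✓; |PV| = 8.700 ✓; bearing(P→J) − bearing(P→V) = 82.00° ✓; |PJ| = 8.700 ✓; ∠(PJ, JD) = 90.00° ✓; |JD| = 44.70 ✗.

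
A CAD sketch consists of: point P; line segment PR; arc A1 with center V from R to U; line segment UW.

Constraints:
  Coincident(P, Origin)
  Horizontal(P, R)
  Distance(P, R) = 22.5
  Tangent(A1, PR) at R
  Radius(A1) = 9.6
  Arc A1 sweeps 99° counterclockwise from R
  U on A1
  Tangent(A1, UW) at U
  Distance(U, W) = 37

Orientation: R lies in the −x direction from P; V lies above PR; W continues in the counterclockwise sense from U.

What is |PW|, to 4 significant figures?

51.22

On A1, R sits at bearing -90° from V; a 99° counterclockwise sweep puts U at bearing 9°, so U = V + 9.6·(cos 9°, sin 9°) = (-13.02, 11.10). Tangency of A1 to UW means the radius VU is perpendicular to UW, so UW runs along (−sin 9°, cos 9°); with |UW| = 37.0, W = (-18.81, 47.65). Then |PW| = |W − P| = 51.22.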